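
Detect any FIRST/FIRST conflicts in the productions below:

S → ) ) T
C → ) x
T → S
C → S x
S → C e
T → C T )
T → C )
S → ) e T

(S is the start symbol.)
Yes. S → ')' ')' T / S → C e on { ')' }; S → ')' ')' T / S → ')' e T on { ')' }; S → C e / S → ')' e T on { ')' }; C → ')' x / C → S x on { ')' }; T → S / T → C T ')' on { ')' }; T → S / T → C ')' on { ')' }; T → C T ')' / T → C ')' on { ')' }

A FIRST/FIRST conflict occurs when two productions N → α and N → β for the same non-terminal have FIRST(α) ∩ FIRST(β) ≠ ∅ (with ε ∈ FIRST of a nullable right-hand side, so two nullable alternatives also conflict).

FIRST sets of the non-terminals at (or reachable through a nullable prefix from) the front of some alternative:
  FIRST(C) = { ')' }
  FIRST(S) = { ')' }

Productions for S:
  S → ) ) T: FIRST = { ')' }
  S → C e: FIRST = { ')' }
  S → ) e T: FIRST = { ')' }
Productions for C:
  C → ) x: FIRST = { ')' }
  C → S x: FIRST = { ')' }
Productions for T:
  T → S: FIRST = { ')' }
  T → C T ): FIRST = { ')' }
  T → C ): FIRST = { ')' }

Conflict for S: S → ) ) T and S → C e
  Overlap: { ')' }
Conflict for S: S → ) ) T and S → ) e T
  Overlap: { ')' }
Conflict for S: S → C e and S → ) e T
  Overlap: { ')' }
Conflict for C: C → ) x and C → S x
  Overlap: { ')' }
Conflict for T: T → S and T → C T )
  Overlap: { ')' }
Conflict for T: T → S and T → C )
  Overlap: { ')' }
Conflict for T: T → C T ) and T → C )
  Overlap: { ')' }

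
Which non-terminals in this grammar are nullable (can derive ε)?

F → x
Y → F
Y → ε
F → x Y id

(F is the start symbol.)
ε-productions: Y → ε
So Y is immediately nullable.
No further non-terminal can be added: every production for the remaining non-terminals contains a terminal or a non-nullable non-terminal.
Nullable = { 'Y' }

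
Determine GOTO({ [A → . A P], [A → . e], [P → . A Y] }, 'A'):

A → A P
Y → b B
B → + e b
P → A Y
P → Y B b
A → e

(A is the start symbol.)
GOTO(I, 'A') = CLOSURE({ [A → αX.β] : [A → α.Xβ] ∈ I, X = 'A' })

Items with dot before 'A', with the dot advanced:
  [A → . A P] → [A → A . P]
  [P → . A Y] → [P → A . Y]
Closure of the advanced items:
  [A → A . P] has the dot before P: add [P → . A Y], [P → . Y B b]
  [P → A . Y] has the dot before Y: add [Y → . b B]
  [P → . A Y] has the dot before A: add [A → . A P], [A → . e]

GOTO = { [A → . A P], [A → . e], [A → A . P], [P → . A Y], [P → . Y B b], [P → A . Y], [Y → . b B] }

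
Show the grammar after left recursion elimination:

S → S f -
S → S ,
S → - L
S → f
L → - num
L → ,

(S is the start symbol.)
S is directly left-recursive. The standard transformation for
  A → A α₁ | ... | A α_m | β₁ | ... | β_n
is
  A  → β₁ A' | ... | β_n A'
  A' → α₁ A' | ... | α_m A' | ε

S → - L becomes S → - L S'
S → f becomes S → f S'
S → S f - becomes S' → f - S'
S → S , becomes S' → , S'
Add S' → ε

Productions for other non-terminals are unchanged:
  L → - num
  L → ,

Resulting grammar:
S → - L S'
S → f S'
S' → f - S'
S' → , S'
S' → ε
L → - num
L → ,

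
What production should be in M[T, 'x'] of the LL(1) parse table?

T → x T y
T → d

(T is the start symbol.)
T → x T y

To find M[T, 'x'], we find productions for T where 'x' is in the predict set (PREDICT(N → α) = (FIRST(α) \ {ε}) ∪ (FOLLOW(N) if α ⇒* ε)).

T → x T y: PREDICT = { 'x' }
  'x' is in predict set, so this production goes in M[T, 'x']
T → d: PREDICT = { 'd' }

M[T, 'x'] = T → x T y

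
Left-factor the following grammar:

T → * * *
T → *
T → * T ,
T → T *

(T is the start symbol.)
Left-factoring transforms A → αβ₁ | αβ₂ into A → αA' and A' → β₁ | β₂
(α is the longest common prefix among the alternatives). Repeat until
no nonterminal has two alternatives with a common prefix.

Round 1: T has alternatives sharing prefix '*'. Introduce T': T → * T'
  Add: T' → * *
  Add: T' → ε
  Add: T' → T ,

No remaining common prefixes — done.

Resulting grammar:
T → * T'
T' → * *
T' → ε
T' → T ,
T → T *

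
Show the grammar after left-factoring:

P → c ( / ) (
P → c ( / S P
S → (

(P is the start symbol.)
Left-factoring transforms A → αβ₁ | αβ₂ into A → αA' and A' → β₁ | β₂
(α is the longest common prefix among the alternatives). Repeat until
no nonterminal has two alternatives with a common prefix.

Round 1: P has alternatives sharing prefix 'c ( /'. Introduce P': P → c ( / P'
  Add: P' → ) (
  Add: P' → S P

No remaining common prefixes — done.

Resulting grammar:
P → c ( / P'
P' → ) (
P' → S P
S → (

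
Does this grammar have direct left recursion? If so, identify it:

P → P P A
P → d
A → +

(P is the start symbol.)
Yes, P is left-recursive

Direct left recursion occurs when N → N α for some non-terminal N (the right-hand side begins with the left-hand side itself).

P → P P A: LEFT RECURSIVE (starts with P)
P → d: starts with d
A → +: starts with '+'

The grammar has direct left recursion on: P.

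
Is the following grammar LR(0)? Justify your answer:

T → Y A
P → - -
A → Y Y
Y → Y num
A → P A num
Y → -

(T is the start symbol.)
Augment with T' → T and build the canonical LR(0) collection (I0 = CLOSURE({[T' → . T]}), then GOTO on every symbol after a dot until no new states appear). It has 13 states:
  I0: { [T → . Y A], [T' → . T], [Y → . -], [Y → . Y num] }  — shift
  I1: { [Y → - .] }  — reduce
  I2: { [T' → T .] }  — accept
  I3: { [A → . P A num], [A → . Y Y], [P → . - -], [T → Y . A], [Y → . -], [Y → . Y num], [Y → Y . num] }  — shift
  I4: { [P → - . -], [Y → - .] }  — shift, reduce
  I5: { [T → Y A .] }  — reduce
  I6: { [A → . P A num], [A → . Y Y], [A → P . A num], [P → . - -], [Y → . -], [Y → . Y num] }  — shift
  I7: { [A → Y . Y], [Y → . -], [Y → . Y num], [Y → Y . num] }  — shift
  I8: { [Y → Y num .] }  — reduce
  I9: { [A → Y Y .], [Y → Y . num] }  — shift, reduce
  I10: { [A → P A . num] }  — shift
  I11: { [A → P A num .] }  — reduce
  I12: { [P → - - .] }  — reduce

Conflict in state I4:
  Shift-reduce conflict between [Y → - .] and [P → - . -]
So the grammar is NOT LR(0).

Answer: No. Shift-reduce conflict between [Y → - .] and [P → - . -]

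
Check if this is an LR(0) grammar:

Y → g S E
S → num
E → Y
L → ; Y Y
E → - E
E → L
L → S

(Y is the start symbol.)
Yes, the grammar is LR(0)

A grammar is LR(0) if no state in the canonical LR(0) collection has:
  - both a shift item (dot before a terminal) and a complete item (shift-reduce conflict), or
  - two or more complete items (reduce-reduce conflict; the accept item [Y' → Y .] counts as a complete item here).

Augment with Y' → Y and build the canonical LR(0) collection (I0 = CLOSURE({[Y' → . Y]}), then GOTO on every symbol after a dot until no new states appear). It has 14 states:
  I0: { [Y → . g S E], [Y' → . Y] }  — shift
  I1: { [Y' → Y .] }  — accept
  I2: { [S → . num], [Y → g . S E] }  — shift
  I3: { [E → . - E], [E → . L], [E → . Y], [L → . ; Y Y], [L → . S], [S → . num], [Y → . g S E], [Y → g S . E] }  — shift
  I4: { [S → num .] }  — reduce
  I5: { [E → - . E], [E → . - E], [E → . L], [E → . Y], [L → . ; Y Y], [L → . S], [S → . num], [Y → . g S E] }  — shift
  I6: { [L → ; . Y Y], [Y → . g S E] }  — shift
  I7: { [Y → g S E .] }  — reduce
  I8: { [E → L .] }  — reduce
  I9: { [L → S .] }  — reduce
  I10: { [E → Y .] }  — reduce
  I11: { [L → ; Y . Y], [Y → . g S E] }  — shift
  I12: { [L → ; Y Y .] }  — reduce
  I13: { [E → - E .] }  — reduce

Every state is either a pure shift/goto state or contains exactly one complete item and nothing to shift — no conflicts. The grammar is LR(0).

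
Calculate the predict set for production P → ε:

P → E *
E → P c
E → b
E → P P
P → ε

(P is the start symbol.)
{ $, '*', 'b', 'c' }

PREDICT(P → ε) = (FIRST(RHS) \ {ε}) ∪ (FOLLOW(P) if ε ∈ FIRST(RHS), i.e. RHS ⇒* ε)
The right-hand side is ε (FIRST(ε) = { ε }), so the predict set is FOLLOW(P) = { $, '*', 'b', 'c' }
PREDICT(P → ε) = { $, '*', 'b', 'c' }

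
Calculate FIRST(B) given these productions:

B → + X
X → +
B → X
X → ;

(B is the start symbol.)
To compute FIRST(B), examine every production with B on the left-hand side, reading each right-hand side left to right until a non-nullable symbol is reached.

FIRST sets of the other non-terminals involved (by the same procedure, iterated to a fixed point):
  FIRST(X) = { '+', ';' }

From B → + X:
  - '+' is a terminal: add '+' and stop
From B → X:
  - X is a non-terminal: add FIRST(X) \ {ε} = { '+', ';' }
    X is not nullable, so stop

Collecting: FIRST(B) = { '+', ';' }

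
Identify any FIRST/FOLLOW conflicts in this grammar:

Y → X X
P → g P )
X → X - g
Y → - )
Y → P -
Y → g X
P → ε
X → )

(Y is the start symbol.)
No FIRST/FOLLOW conflicts.

A FIRST/FOLLOW conflict occurs when a non-terminal N has a nullable alternative N → β (β ⇒* ε) and another alternative N → α with FIRST(α) ∩ FOLLOW(N) ≠ ∅: on such a lookahead the parser cannot decide between expanding α and letting N vanish via β.

Nullable non-terminals: P.

P: nullable alternative(s) P → ε; FOLLOW(P) = { ')', '-' }
  P → g P ): FIRST \ {ε} = { 'g' } — disjoint from FOLLOW(P)
  P → ε: FIRST \ {ε} = { } — this is the only nullable alternative, skip

X, Y have no nullable alternative, so no FIRST/FOLLOW check is needed there.

No FIRST/FOLLOW conflicts found.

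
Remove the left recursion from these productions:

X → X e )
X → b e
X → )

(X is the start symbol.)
X is directly left-recursive. The standard transformation for
  A → A α₁ | ... | A α_m | β₁ | ... | β_n
is
  A  → β₁ A' | ... | β_n A'
  A' → α₁ A' | ... | α_m A' | ε

X → b e becomes X → b e X'
X → ) becomes X → ) X'
X → X e ) becomes X' → e ) X'
Add X' → ε

Resulting grammar:
X → b e X'
X → ) X'
X' → e ) X'
X' → ε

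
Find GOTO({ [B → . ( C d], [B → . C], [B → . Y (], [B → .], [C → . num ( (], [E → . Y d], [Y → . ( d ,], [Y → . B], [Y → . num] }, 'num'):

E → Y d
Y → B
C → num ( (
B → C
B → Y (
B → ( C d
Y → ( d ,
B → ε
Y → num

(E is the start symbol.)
{ [C → num . ( (], [Y → num .] }

GOTO(I, 'num') = CLOSURE({ [A → αX.β] : [A → α.Xβ] ∈ I, X = 'num' })

Items with dot before 'num', with the dot advanced:
  [C → . num ( (] → [C → num . ( (]
  [Y → . num] → [Y → num .]
Closure adds nothing (no advanced item has the dot before a non-terminal).

GOTO = { [C → num . ( (], [Y → num .] }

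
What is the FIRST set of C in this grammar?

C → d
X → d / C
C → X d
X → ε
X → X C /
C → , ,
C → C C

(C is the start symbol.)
{ ',', 'd' }

FIRST sets of the other non-terminals involved (by the same procedure, iterated to a fixed point):
  FIRST(X) = { ',', 'd', ε }

From C → d:
  - d is a terminal: add 'd' and stop
From C → X d:
  - X is a non-terminal: add FIRST(X) \ {ε} = { ',', 'd' }
    X is nullable, so continue to the next symbol
  - d is a terminal: add 'd' and stop
From C → , ,:
  - ',' is a terminal: add ',' and stop
From C → C C:
  - C is the symbol being defined: contributes nothing new
    C is not nullable, so stop

Collecting: FIRST(C) = { ',', 'd' }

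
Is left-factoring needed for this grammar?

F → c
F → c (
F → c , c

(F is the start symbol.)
Yes, F has productions with common prefix 'c'

Left-factoring is needed when two productions for the same non-terminal
share a common prefix on the right-hand side.

Productions for F:
  F → c
  F → c (
  F → c , c

Found common prefix 'c' in productions for F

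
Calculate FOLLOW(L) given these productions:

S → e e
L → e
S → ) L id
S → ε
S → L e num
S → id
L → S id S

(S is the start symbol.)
{ 'e', 'id' }

To compute FOLLOW(L), find every occurrence of L on a right-hand side N → α L β: add FIRST(β) \ {ε}, and if β is empty or nullable also add FOLLOW(N). Iterate to a fixed point.

In S → ) L id: L is followed by id, add FIRST(id) \ {ε} = { 'id' }
In S → L e num: L is followed by e num, add FIRST(e num) \ {ε} = { 'e' }

Taking the union: FOLLOW(L) = { 'e', 'id' }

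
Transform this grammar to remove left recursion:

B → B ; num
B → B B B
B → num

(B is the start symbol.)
B is directly left-recursive. The standard transformation for
  A → A α₁ | ... | A α_m | β₁ | ... | β_n
is
  A  → β₁ A' | ... | β_n A'
  A' → α₁ A' | ... | α_m A' | ε

B → num becomes B → num B'
B → B ; num becomes B' → ; num B'
B → B B B becomes B' → B B B'
Add B' → ε

Resulting grammar:
B → num B'
B' → ; num B'
B' → B B B'
B' → ε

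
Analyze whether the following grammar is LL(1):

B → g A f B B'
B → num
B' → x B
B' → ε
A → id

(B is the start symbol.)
No. Predict set conflict for B': { 'x' }

Relevant sets:
  FOLLOW(B') = { $, 'x' }

For B:
  PREDICT(B → g A f B B') = { 'g' }
  PREDICT(B → num) = { 'num' }
For B':
  PREDICT(B' → x B) = { 'x' }
  PREDICT(B' → ε) = { $, 'x' }
A has a single production, so nothing to check there.

Conflict found: Predict set conflict for B': { 'x' }
The grammar is NOT LL(1).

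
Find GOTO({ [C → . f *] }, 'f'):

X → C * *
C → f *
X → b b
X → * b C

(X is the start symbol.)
GOTO(I, 'f') = CLOSURE({ [A → αX.β] : [A → α.Xβ] ∈ I, X = 'f' })

Items with dot before 'f', with the dot advanced:
  [C → . f *] → [C → f . *]
Closure adds nothing (no advanced item has the dot before a non-terminal).

GOTO = { [C → f . *] }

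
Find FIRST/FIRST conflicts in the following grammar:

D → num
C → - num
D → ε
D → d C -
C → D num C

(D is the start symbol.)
A FIRST/FIRST conflict occurs when two productions N → α and N → β for the same non-terminal have FIRST(α) ∩ FIRST(β) ≠ ∅ (with ε ∈ FIRST of a nullable right-hand side, so two nullable alternatives also conflict).

FIRST sets of the non-terminals at (or reachable through a nullable prefix from) the front of some alternative:
  FIRST(D) = { 'd', 'num', ε }

Productions for D:
  D → num: FIRST = { 'num' }
  D → ε: FIRST = { ε }
  D → d C -: FIRST = { 'd' }
Productions for C:
  C → - num: FIRST = { '-' }
  C → D num C: FIRST = { 'd', 'num' }

All alternatives of each non-terminal have pairwise disjoint FIRST sets.

Answer: No FIRST/FIRST conflicts.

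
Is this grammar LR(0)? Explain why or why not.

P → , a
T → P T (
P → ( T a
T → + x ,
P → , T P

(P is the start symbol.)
Augment with P' → P and build the canonical LR(0) collection (I0 = CLOSURE({[P' → . P]}), then GOTO on every symbol after a dot until no new states appear). It has 15 states:
  I0: { [P → . ( T a], [P → . , T P], [P → . , a], [P' → . P] }  — shift
  I1: { [P → ( . T a], [P → . ( T a], [P → . , T P], [P → . , a], [T → . + x ,], [T → . P T (] }  — shift
  I2: { [P → , . T P], [P → , . a], [P → . ( T a], [P → . , T P], [P → . , a], [T → . + x ,], [T → . P T (] }  — shift
  I3: { [P' → P .] }  — accept
  I4: { [T → + . x ,] }  — shift
  I5: { [P → . ( T a], [P → . , T P], [P → . , a], [T → . + x ,], [T → . P T (], [T → P . T (] }  — shift
  I6: { [P → , T . P], [P → . ( T a], [P → . , T P], [P → . , a] }  — shift
  I7: { [P → , a .] }  — reduce
  I8: { [P → , T P .] }  — reduce
  I9: { [T → P T . (] }  — shift
  I10: { [T → P T ( .] }  — reduce
  I11: { [T → + x . ,] }  — shift
  I12: { [T → + x , .] }  — reduce
  I13: { [P → ( T . a] }  — shift
  I14: { [P → ( T a .] }  — reduce

Every state is either a pure shift/goto state or contains exactly one complete item and nothing to shift — no conflicts. The grammar is LR(0).

Answer: Yes, the grammar is LR(0)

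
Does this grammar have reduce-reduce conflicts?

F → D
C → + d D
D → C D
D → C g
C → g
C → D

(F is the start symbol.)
Yes — I3: [C → D .] vs [F → D .]; I6: [C → D .] vs [D → C D .]; I7: [C → g .] vs [D → C g .]; I9: [C → + d D .] vs [C → D .]

A reduce-reduce conflict occurs when an LR(0) state has two complete items [A → α .] and [B → β .] — both call for a reduction, and with no lookahead the parser cannot choose between them.

Augment with F' → F and build the canonical LR(0) collection (I0 = CLOSURE({[F' → . F]}), then GOTO on every symbol after a dot until no new states appear). It has 10 states:
  I0: { [C → . + d D], [C → . D], [C → . g], [D → . C D], [D → . C g], [F → . D], [F' → . F] }  — shift
  I1: { [C → + . d D] }  — shift
  I2: { [C → . + d D], [C → . D], [C → . g], [D → . C D], [D → . C g], [D → C . D], [D → C . g] }  — shift
  I3: { [C → D .], [F → D .] }  — 2 reduces
  I4: { [F' → F .] }  — accept
  I5: { [C → g .] }  — reduce
  I6: { [C → D .], [D → C D .] }  — 2 reduces
  I7: { [C → g .], [D → C g .] }  — 2 reduces
  I8: { [C → + d . D], [C → . + d D], [C → . D], [C → . g], [D → . C D], [D → . C g] }  — shift
  I9: { [C → + d D .], [C → D .] }  — 2 reduces

I3 contains complete items [C → D .], [F → D .] — reduce-reduce conflict.
I6 contains complete items [C → D .], [D → C D .] — reduce-reduce conflict.
I7 contains complete items [C → g .], [D → C g .] — reduce-reduce conflict.
I9 contains complete items [C → + d D .], [C → D .] — reduce-reduce conflict.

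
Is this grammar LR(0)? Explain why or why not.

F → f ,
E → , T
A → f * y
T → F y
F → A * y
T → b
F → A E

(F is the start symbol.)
A grammar is LR(0) if no state in the canonical LR(0) collection has:
  - both a shift item (dot before a terminal) and a complete item (shift-reduce conflict), or
  - two or more complete items (reduce-reduce conflict; the accept item [F' → F .] counts as a complete item here).

Augment with F' → F and build the canonical LR(0) collection (I0 = CLOSURE({[F' → . F]}), then GOTO on every symbol after a dot until no new states appear). It has 15 states:
  I0: { [A → . f * y], [F → . A * y], [F → . A E], [F → . f ,], [F' → . F] }  — shift
  I1: { [E → . , T], [F → A . * y], [F → A . E] }  — shift
  I2: { [F' → F .] }  — accept
  I3: { [A → f . * y], [F → f . ,] }  — shift
  I4: { [A → f * . y] }  — shift
  I5: { [F → f , .] }  — reduce
  I6: { [A → f * y .] }  — reduce
  I7: { [F → A * . y] }  — shift
  I8: { [A → . f * y], [E → , . T], [F → . A * y], [F → . A E], [F → . f ,], [T → . F y], [T → . b] }  — shift
  I9: { [F → A E .] }  — reduce
  I10: { [T → F . y] }  — shift
  I11: { [E → , T .] }  — reduce
  I12: { [T → b .] }  — reduce
  I13: { [T → F y .] }  — reduce
  I14: { [F → A * y .] }  — reduce

Every state is either a pure shift/goto state or contains exactly one complete item and nothing to shift — no conflicts. The grammar is LR(0).

Answer: Yes, the grammar is LR(0)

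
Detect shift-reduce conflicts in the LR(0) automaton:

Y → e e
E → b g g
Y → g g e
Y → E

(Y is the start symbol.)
Augment with Y' → Y and build the canonical LR(0) collection (I0 = CLOSURE({[Y' → . Y]}), then GOTO on every symbol after a dot until no new states appear). It has 11 states:
  I0: { [E → . b g g], [Y → . E], [Y → . e e], [Y → . g g e], [Y' → . Y] }  — shift
  I1: { [Y → E .] }  — reduce
  I2: { [Y' → Y .] }  — accept
  I3: { [E → b . g g] }  — shift
  I4: { [Y → e . e] }  — shift
  I5: { [Y → g . g e] }  — shift
  I6: { [Y → g g . e] }  — shift
  I7: { [Y → g g e .] }  — reduce
  I8: { [Y → e e .] }  — reduce
  I9: { [E → b g . g] }  — shift
  I10: { [E → b g g .] }  — reduce

No state contains both a complete item and a shift item.

Answer: No shift-reduce conflicts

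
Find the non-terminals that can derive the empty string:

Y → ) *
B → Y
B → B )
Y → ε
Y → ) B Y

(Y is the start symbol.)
ε-productions: Y → ε
So Y is immediately nullable.
B → Y: every symbol on the right is nullable, so B is nullable too.
Every non-terminal is now nullable.
Nullable = { 'B', 'Y' }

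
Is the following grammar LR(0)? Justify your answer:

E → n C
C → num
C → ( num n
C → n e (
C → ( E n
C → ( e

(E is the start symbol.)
A grammar is LR(0) if no state in the canonical LR(0) collection has:
  - both a shift item (dot before a terminal) and a complete item (shift-reduce conflict), or
  - two or more complete items (reduce-reduce conflict; the accept item [E' → E .] counts as a complete item here).

Augment with E' → E and build the canonical LR(0) collection (I0 = CLOSURE({[E' → . E]}), then GOTO on every symbol after a dot until no new states appear). It has 14 states:
  I0: { [E → . n C], [E' → . E] }  — shift
  I1: { [E' → E .] }  — accept
  I2: { [C → . ( E n], [C → . ( e], [C → . ( num n], [C → . n e (], [C → . num], [E → n . C] }  — shift
  I3: { [C → ( . E n], [C → ( . e], [C → ( . num n], [E → . n C] }  — shift
  I4: { [E → n C .] }  — reduce
  I5: { [C → n . e (] }  — shift
  I6: { [C → num .] }  — reduce
  I7: { [C → n e . (] }  — shift
  I8: { [C → n e ( .] }  — reduce
  I9: { [C → ( E . n] }  — shift
  I10: { [C → ( e .] }  — reduce
  I11: { [C → ( num . n] }  — shift
  I12: { [C → ( num n .] }  — reduce
  I13: { [C → ( E n .] }  — reduce

Every state is either a pure shift/goto state or contains exactly one complete item and nothing to shift — no conflicts. The grammar is LR(0).

Answer: Yes, the grammar is LR(0)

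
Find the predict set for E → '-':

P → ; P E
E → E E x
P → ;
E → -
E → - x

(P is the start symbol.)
PREDICT(E → '-') = (FIRST(RHS) \ {ε}) ∪ (FOLLOW(E) if ε ∈ FIRST(RHS), i.e. RHS ⇒* ε)
FIRST('-') = { '-' }
ε ∉ FIRST('-'), so FOLLOW(E) is not added.
PREDICT(E → '-') = { '-' }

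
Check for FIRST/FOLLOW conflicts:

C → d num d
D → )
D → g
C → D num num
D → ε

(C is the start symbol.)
No FIRST/FOLLOW conflicts.

A FIRST/FOLLOW conflict occurs when a non-terminal N has a nullable alternative N → β (β ⇒* ε) and another alternative N → α with FIRST(α) ∩ FOLLOW(N) ≠ ∅: on such a lookahead the parser cannot decide between expanding α and letting N vanish via β.

Nullable non-terminals: D.

D: nullable alternative(s) D → ε; FOLLOW(D) = { 'num' }
  D → ): FIRST \ {ε} = { ')' } — disjoint from FOLLOW(D)
  D → g: FIRST \ {ε} = { 'g' } — disjoint from FOLLOW(D)
  D → ε: FIRST \ {ε} = { } — this is the only nullable alternative, skip

C has no nullable alternative, so no FIRST/FOLLOW check is needed there.

No FIRST/FOLLOW conflicts found.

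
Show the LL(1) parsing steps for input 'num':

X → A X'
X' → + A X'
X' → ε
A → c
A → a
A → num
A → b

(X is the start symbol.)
Stack is shown with the top on the left.

Stack     Input  Action
-----------------------
X $       num $  output X → A X'
A X' $    num $  output A → num
num X' $  num $  match 'num'
X' $      $      output X' → ε
$         $      accept

The string is accepted.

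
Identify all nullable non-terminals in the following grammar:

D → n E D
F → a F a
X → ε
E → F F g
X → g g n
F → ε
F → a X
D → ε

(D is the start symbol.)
{ 'D', 'F', 'X' }

A non-terminal is nullable if it can derive ε (the empty string): either it has an ε-production, or it has a production whose right-hand side consists entirely of nullable non-terminals.

ε-productions: X → ε, F → ε, D → ε
So X, F, D are immediately nullable.
No further non-terminal can be added: every production for the remaining non-terminals contains a terminal or a non-nullable non-terminal.
Nullable = { 'D', 'F', 'X' }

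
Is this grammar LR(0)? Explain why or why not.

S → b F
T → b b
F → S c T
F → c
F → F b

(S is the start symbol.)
Augment with S' → S and build the canonical LR(0) collection (I0 = CLOSURE({[S' → . S]}), then GOTO on every symbol after a dot until no new states appear). It has 11 states:
  I0: { [S → . b F], [S' → . S] }  — shift
  I1: { [S' → S .] }  — accept
  I2: { [F → . F b], [F → . S c T], [F → . c], [S → . b F], [S → b . F] }  — shift
  I3: { [F → F . b], [S → b F .] }  — shift, reduce
  I4: { [F → S . c T] }  — shift
  I5: { [F → c .] }  — reduce
  I6: { [F → S c . T], [T → . b b] }  — shift
  I7: { [F → S c T .] }  — reduce
  I8: { [T → b . b] }  — shift
  I9: { [T → b b .] }  — reduce
  I10: { [F → F b .] }  — reduce

Conflict in state I3:
  Shift-reduce conflict between [S → b F .] and [F → F . b]
So the grammar is NOT LR(0).

Answer: No. Shift-reduce conflict between [S → b F .] and [F → F . b]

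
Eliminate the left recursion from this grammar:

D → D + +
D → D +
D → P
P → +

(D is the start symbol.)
D → P D'
D' → + + D'
D' → + D'
D' → ε
P → +

D is directly left-recursive. The standard transformation for
  A → A α₁ | ... | A α_m | β₁ | ... | β_n
is
  A  → β₁ A' | ... | β_n A'
  A' → α₁ A' | ... | α_m A' | ε

D → P becomes D → P D'
D → D + + becomes D' → + + D'
D → D + becomes D' → + D'
Add D' → ε

Productions for other non-terminals are unchanged:
  P → +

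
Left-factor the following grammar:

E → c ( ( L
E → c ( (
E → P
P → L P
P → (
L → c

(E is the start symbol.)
E → c ( ( E'
E' → L
E' → ε
E → P
P → L P
P → (
L → c

Left-factoring transforms A → αβ₁ | αβ₂ into A → αA' and A' → β₁ | β₂
(α is the longest common prefix among the alternatives). Repeat until
no nonterminal has two alternatives with a common prefix.

Round 1: E has alternatives sharing prefix 'c ( ('. Introduce E': E → c ( ( E'
  Add: E' → L
  Add: E' → ε

No remaining common prefixes — done.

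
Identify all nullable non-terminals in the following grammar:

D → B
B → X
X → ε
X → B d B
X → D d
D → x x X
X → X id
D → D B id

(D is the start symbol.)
{ 'B', 'D', 'X' }

ε-productions: X → ε
So X is immediately nullable.
B → X: every symbol on the right is nullable, so B is nullable too.
D → B: every symbol on the right is nullable, so D is nullable too.
Every non-terminal is now nullable.
Nullable = { 'B', 'D', 'X' }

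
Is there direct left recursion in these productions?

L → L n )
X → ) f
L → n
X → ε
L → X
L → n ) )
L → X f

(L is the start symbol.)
Direct left recursion occurs when N → N α for some non-terminal N (the right-hand side begins with the left-hand side itself).

L → L n ): LEFT RECURSIVE (starts with L)
X → ) f: starts with ')'
L → n: starts with n
X → ε: starts with ε
L → X: starts with X
L → n ) ): starts with n
L → X f: starts with X

The grammar has direct left recursion on: L.

Answer: Yes, L is left-recursive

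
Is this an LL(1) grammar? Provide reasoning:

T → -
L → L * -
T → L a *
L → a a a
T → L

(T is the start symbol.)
A grammar is LL(1) if for each non-terminal N with multiple productions, the predict sets of those productions are pairwise disjoint, where PREDICT(N → α) = (FIRST(α) \ {ε}) ∪ (FOLLOW(N) if α ⇒* ε).

Relevant sets:
  FIRST(L) = { 'a' }

For T:
  PREDICT(T → '-') = { '-' }
  PREDICT(T → L a '*') = { 'a' }
  PREDICT(T → L) = { 'a' }
For L:
  PREDICT(L → L '*' '-') = { 'a' }
  PREDICT(L → a a a) = { 'a' }

Conflict found: Predict set conflict for T: { 'a' }
The grammar is NOT LL(1).

Answer: No. Predict set conflict for T: { 'a' }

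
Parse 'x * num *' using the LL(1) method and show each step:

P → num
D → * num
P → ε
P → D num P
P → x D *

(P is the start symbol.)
LL(1) parsing maintains a stack (initially the start symbol over $) and the input. At each step: if the stack top is a terminal, match it against the current input token; if it is a non-terminal N, replace it with the RHS of M[N, lookahead] (the unique production whose predict set contains the lookahead).

Stack is shown with the top on the left.

Stack      Input        Action
------------------------------
P $        x * num * $  output P → x D *
x D * $    x * num * $  match 'x'
D * $      * num * $    output D → * num
* num * $  * num * $    match '*'
num * $    num * $      match 'num'
* $        * $          match '*'
$          $            accept

The string is accepted.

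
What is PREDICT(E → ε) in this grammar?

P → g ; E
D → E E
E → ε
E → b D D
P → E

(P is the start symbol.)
{ $, 'b' }

PREDICT(E → ε) = (FIRST(RHS) \ {ε}) ∪ (FOLLOW(E) if ε ∈ FIRST(RHS), i.e. RHS ⇒* ε)
The right-hand side is ε (FIRST(ε) = { ε }), so the predict set is FOLLOW(E) = { $, 'b' }
PREDICT(E → ε) = { $, 'b' }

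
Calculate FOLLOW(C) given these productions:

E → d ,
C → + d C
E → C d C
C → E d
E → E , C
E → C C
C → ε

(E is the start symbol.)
{ $, '+', ',', 'd' }

To compute FOLLOW(C), find every occurrence of C on a right-hand side N → α C β: add FIRST(β) \ {ε}, and if β is empty or nullable also add FOLLOW(N). Iterate to a fixed point.

In C → + d C: C is at the end; this adds FOLLOW(C) to itself — nothing new
In E → C d C: C is followed by d C, add FIRST(d C) \ {ε} = { 'd' }
In E → C d C: C is at the end, add FOLLOW(E)
In E → E , C: C is at the end, add FOLLOW(E)
In E → C C: C is followed by C, add FIRST(C) \ {ε} = { '+', ',', 'd' }
  C is nullable, so also add FOLLOW(E)
In E → C C: C is at the end, add FOLLOW(E)

The FOLLOW sets referred to above (computed the same way, to a fixed point):
  FOLLOW(E) = { $, ',', 'd' }

Taking the union: FOLLOW(C) = { $, '+', ',', 'd' }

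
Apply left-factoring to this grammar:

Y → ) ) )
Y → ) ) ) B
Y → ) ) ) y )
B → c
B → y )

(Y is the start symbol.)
Left-factoring transforms A → αβ₁ | αβ₂ into A → αA' and A' → β₁ | β₂
(α is the longest common prefix among the alternatives). Repeat until
no nonterminal has two alternatives with a common prefix.

Round 1: Y has alternatives sharing prefix ') ) )'. Introduce Y': Y → ) ) ) Y'
  Add: Y' → ε
  Add: Y' → B
  Add: Y' → y )

No remaining common prefixes — done.

Resulting grammar:
Y → ) ) ) Y'
Y' → ε
Y' → B
Y' → y )
B → c
B → y )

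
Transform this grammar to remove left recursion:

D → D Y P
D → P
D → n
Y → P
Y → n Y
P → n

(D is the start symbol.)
D → P D'
D → n D'
D' → Y P D'
D' → ε
Y → P
Y → n Y
P → n

D is directly left-recursive. The standard transformation for
  A → A α₁ | ... | A α_m | β₁ | ... | β_n
is
  A  → β₁ A' | ... | β_n A'
  A' → α₁ A' | ... | α_m A' | ε

D → P becomes D → P D'
D → n becomes D → n D'
D → D Y P becomes D' → Y P D'
Add D' → ε

Productions for other non-terminals are unchanged:
  Y → P
  Y → n Y
  P → n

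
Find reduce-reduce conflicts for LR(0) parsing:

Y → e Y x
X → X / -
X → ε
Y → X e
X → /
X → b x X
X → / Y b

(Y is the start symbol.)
Yes — I1: [X → .] vs [X → / .]

A reduce-reduce conflict occurs when an LR(0) state has two complete items [A → α .] and [B → β .] — both call for a reduction, and with no lookahead the parser cannot choose between them.

Augment with Y' → Y and build the canonical LR(0) collection (I0 = CLOSURE({[Y' → . Y]}), then GOTO on every symbol after a dot until no new states appear). It has 15 states:
  I0: { [X → . / Y b], [X → . /], [X → . X / -], [X → . b x X], [X → .], [Y → . X e], [Y → . e Y x], [Y' → . Y] }  — shift, reduce
  I1: { [X → . / Y b], [X → . /], [X → . X / -], [X → . b x X], [X → .], [X → / . Y b], [X → / .], [Y → . X e], [Y → . e Y x] }  — shift, 2 reduces
  I2: { [X → X . / -], [Y → X . e] }  — shift
  I3: { [Y' → Y .] }  — accept
  I4: { [X → b . x X] }  — shift
  I5: { [X → . / Y b], [X → . /], [X → . X / -], [X → . b x X], [X → .], [Y → . X e], [Y → . e Y x], [Y → e . Y x] }  — shift, reduce
  I6: { [Y → e Y . x] }  — shift
  I7: { [Y → e Y x .] }  — reduce
  I8: { [X → . / Y b], [X → . /], [X → . X / -], [X → . b x X], [X → .], [X → b x . X] }  — shift, reduce
  I9: { [X → X . / -], [X → b x X .] }  — shift, reduce
  I10: { [X → X / . -] }  — shift
  I11: { [X → X / - .] }  — reduce
  I12: { [Y → X e .] }  — reduce
  I13: { [X → / Y . b] }  — shift
  I14: { [X → / Y b .] }  — reduce

I1 contains complete items [X → .], [X → / .] — reduce-reduce conflict.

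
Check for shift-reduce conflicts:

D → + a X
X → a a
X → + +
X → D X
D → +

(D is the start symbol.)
A shift-reduce conflict occurs when an LR(0) state has both:
  - a complete (reduce) item [A → α .] (dot at the end), and
  - a shift item [B → β . c γ] (dot before a terminal).

Augment with D' → D and build the canonical LR(0) collection (I0 = CLOSURE({[D' → . D]}), then GOTO on every symbol after a dot until no new states appear). It has 11 states:
  I0: { [D → . + a X], [D → . +], [D' → . D] }  — shift
  I1: { [D → + . a X], [D → + .] }  — shift, reduce
  I2: { [D' → D .] }  — accept
  I3: { [D → + a . X], [D → . + a X], [D → . +], [X → . + +], [X → . D X], [X → . a a] }  — shift
  I4: { [D → + . a X], [D → + .], [X → + . +] }  — shift, reduce
  I5: { [D → . + a X], [D → . +], [X → . + +], [X → . D X], [X → . a a], [X → D . X] }  — shift
  I6: { [D → + a X .] }  — reduce
  I7: { [X → a . a] }  — shift
  I8: { [X → a a .] }  — reduce
  I9: { [X → D X .] }  — reduce
  I10: { [X → + + .] }  — reduce

I1 contains reduce item [D → + .] and shift item [D → + . a X] — shift-reduce conflict.
I4 contains reduce item [D → + .] and shift items [D → + . a X], [X → + . +] — shift-reduce conflict.

Answer: Yes — I1: [D → + .] vs [D → + . a X]; I4: [D → + .] vs [D → + . a X]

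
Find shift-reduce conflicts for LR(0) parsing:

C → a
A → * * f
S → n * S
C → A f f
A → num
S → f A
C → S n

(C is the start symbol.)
No shift-reduce conflicts

A shift-reduce conflict occurs when an LR(0) state has both:
  - a complete (reduce) item [A → α .] (dot at the end), and
  - a shift item [B → β . c γ] (dot before a terminal).

Augment with C' → C and build the canonical LR(0) collection (I0 = CLOSURE({[C' → . C]}), then GOTO on every symbol after a dot until no new states appear). It has 17 states:
  I0: { [A → . * * f], [A → . num], [C → . A f f], [C → . S n], [C → . a], [C' → . C], [S → . f A], [S → . n * S] }  — shift
  I1: { [A → * . * f] }  — shift
  I2: { [C → A . f f] }  — shift
  I3: { [C' → C .] }  — accept
  I4: { [C → S . n] }  — shift
  I5: { [C → a .] }  — reduce
  I6: { [A → . * * f], [A → . num], [S → f . A] }  — shift
  I7: { [S → n . * S] }  — shift
  I8: { [A → num .] }  — reduce
  I9: { [S → . f A], [S → . n * S], [S → n * . S] }  — shift
  I10: { [S → n * S .] }  — reduce
  I11: { [S → f A .] }  — reduce
  I12: { [C → S n .] }  — reduce
  I13: { [C → A f . f] }  — shift
  I14: { [C → A f f .] }  — reduce
  I15: { [A → * * . f] }  — shift
  I16: { [A → * * f .] }  — reduce

No state contains both a complete item and a shift item.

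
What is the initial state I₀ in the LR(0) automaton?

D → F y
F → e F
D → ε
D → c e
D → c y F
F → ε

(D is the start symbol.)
First, augment the grammar with D' → D
I₀ = CLOSURE({ [D' → . D] }):
  [D' → . D] has the dot before D: add [D → . F y], [D → .], [D → . c e], [D → . c y F]
  [D → . F y] has the dot before F: add [F → . e F], [F → .]
No further items can be added.

I₀ = { [D → . F y], [D → . c e], [D → . c y F], [D → .], [D' → . D], [F → . e F], [F → .] }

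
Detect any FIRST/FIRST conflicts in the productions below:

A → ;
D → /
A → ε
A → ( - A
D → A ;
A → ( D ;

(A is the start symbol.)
A FIRST/FIRST conflict occurs when two productions N → α and N → β for the same non-terminal have FIRST(α) ∩ FIRST(β) ≠ ∅ (with ε ∈ FIRST of a nullable right-hand side, so two nullable alternatives also conflict).

FIRST sets of the non-terminals at (or reachable through a nullable prefix from) the front of some alternative:
  FIRST(A) = { '(', ';', ε }

Productions for A:
  A → ;: FIRST = { ';' }
  A → ε: FIRST = { ε }
  A → ( - A: FIRST = { '(' }
  A → ( D ;: FIRST = { '(' }
Productions for D:
  D → /: FIRST = { '/' }
  D → A ;: FIRST = { '(', ';' }

Conflict for A: A → ( - A and A → ( D ;
  Overlap: { '(' }

Answer: Yes. A → '(' '-' A / A → '(' D ';' on { '(' }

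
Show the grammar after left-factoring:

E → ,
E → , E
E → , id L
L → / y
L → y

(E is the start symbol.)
E → , E'
E' → ε
E' → E
E' → id L
L → / y
L → y

Left-factoring transforms A → αβ₁ | αβ₂ into A → αA' and A' → β₁ | β₂
(α is the longest common prefix among the alternatives). Repeat until
no nonterminal has two alternatives with a common prefix.

Round 1: E has alternatives sharing prefix ','. Introduce E': E → , E'
  Add: E' → ε
  Add: E' → E
  Add: E' → id L

No remaining common prefixes — done.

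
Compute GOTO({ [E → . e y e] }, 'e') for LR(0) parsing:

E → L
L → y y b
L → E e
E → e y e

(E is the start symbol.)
{ [E → e . y e] }

GOTO(I, 'e') = CLOSURE({ [A → αX.β] : [A → α.Xβ] ∈ I, X = 'e' })

Items with dot before 'e', with the dot advanced:
  [E → . e y e] → [E → e . y e]
Closure adds nothing (no advanced item has the dot before a non-terminal).

GOTO = { [E → e . y e] }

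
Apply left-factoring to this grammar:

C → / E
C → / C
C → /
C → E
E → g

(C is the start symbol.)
C → / C'
C' → E
C' → C
C' → ε
C → E
E → g

Left-factoring transforms A → αβ₁ | αβ₂ into A → αA' and A' → β₁ | β₂
(α is the longest common prefix among the alternatives). Repeat until
no nonterminal has two alternatives with a common prefix.

Round 1: C has alternatives sharing prefix '/'. Introduce C': C → / C'
  Add: C' → E
  Add: C' → C
  Add: C' → ε

No remaining common prefixes — done.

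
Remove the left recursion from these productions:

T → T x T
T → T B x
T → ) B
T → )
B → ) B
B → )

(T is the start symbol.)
T → ) B T'
T → ) T'
T' → x T T'
T' → B x T'
T' → ε
B → ) B
B → )

T is directly left-recursive. The standard transformation for
  A → A α₁ | ... | A α_m | β₁ | ... | β_n
is
  A  → β₁ A' | ... | β_n A'
  A' → α₁ A' | ... | α_m A' | ε

T → ) B becomes T → ) B T'
T → ) becomes T → ) T'
T → T x T becomes T' → x T T'
T → T B x becomes T' → B x T'
Add T' → ε

Productions for other non-terminals are unchanged:
  B → ) B
  B → )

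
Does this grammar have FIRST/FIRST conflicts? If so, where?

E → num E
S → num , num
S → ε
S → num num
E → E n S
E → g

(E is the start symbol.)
Yes. E → num E / E → E n S on { 'num' }; E → E n S / E → g on { 'g' }; S → num ',' num / S → num num on { 'num' }

FIRST sets of the non-terminals at (or reachable through a nullable prefix from) the front of some alternative:
  FIRST(E) = { 'g', 'num' }

Productions for E:
  E → num E: FIRST = { 'num' }
  E → E n S: FIRST = { 'g', 'num' }
  E → g: FIRST = { 'g' }
Productions for S:
  S → num , num: FIRST = { 'num' }
  S → ε: FIRST = { ε }
  S → num num: FIRST = { 'num' }

Conflict for E: E → num E and E → E n S
  Overlap: { 'num' }
Conflict for E: E → E n S and E → g
  Overlap: { 'g' }
Conflict for S: S → num , num and S → num num
  Overlap: { 'num' }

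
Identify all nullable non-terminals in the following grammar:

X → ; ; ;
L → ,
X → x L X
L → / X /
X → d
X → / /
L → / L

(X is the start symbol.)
There are no ε-productions, so no non-terminal can derive ε.
No non-terminals are nullable.

Answer: None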